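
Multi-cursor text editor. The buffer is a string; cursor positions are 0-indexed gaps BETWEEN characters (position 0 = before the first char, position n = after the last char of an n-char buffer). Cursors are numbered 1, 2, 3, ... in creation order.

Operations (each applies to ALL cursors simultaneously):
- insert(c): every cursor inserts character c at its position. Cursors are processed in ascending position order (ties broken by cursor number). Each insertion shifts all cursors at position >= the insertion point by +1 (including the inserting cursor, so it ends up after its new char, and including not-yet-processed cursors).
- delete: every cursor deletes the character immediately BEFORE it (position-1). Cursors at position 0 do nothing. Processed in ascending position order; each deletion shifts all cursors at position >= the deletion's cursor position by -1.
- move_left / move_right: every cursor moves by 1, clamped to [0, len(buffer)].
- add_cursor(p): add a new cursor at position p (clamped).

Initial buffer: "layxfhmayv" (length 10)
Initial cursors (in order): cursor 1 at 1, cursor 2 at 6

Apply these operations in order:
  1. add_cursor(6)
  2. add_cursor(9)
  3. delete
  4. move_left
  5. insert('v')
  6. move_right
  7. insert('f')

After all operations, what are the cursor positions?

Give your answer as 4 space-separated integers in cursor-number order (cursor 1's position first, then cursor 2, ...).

Answer: 3 9 9 13

Derivation:
After op 1 (add_cursor(6)): buffer="layxfhmayv" (len 10), cursors c1@1 c2@6 c3@6, authorship ..........
After op 2 (add_cursor(9)): buffer="layxfhmayv" (len 10), cursors c1@1 c2@6 c3@6 c4@9, authorship ..........
After op 3 (delete): buffer="ayxmav" (len 6), cursors c1@0 c2@3 c3@3 c4@5, authorship ......
After op 4 (move_left): buffer="ayxmav" (len 6), cursors c1@0 c2@2 c3@2 c4@4, authorship ......
After op 5 (insert('v')): buffer="vayvvxmvav" (len 10), cursors c1@1 c2@5 c3@5 c4@8, authorship 1..23..4..
After op 6 (move_right): buffer="vayvvxmvav" (len 10), cursors c1@2 c2@6 c3@6 c4@9, authorship 1..23..4..
After op 7 (insert('f')): buffer="vafyvvxffmvafv" (len 14), cursors c1@3 c2@9 c3@9 c4@13, authorship 1.1.23.23.4.4.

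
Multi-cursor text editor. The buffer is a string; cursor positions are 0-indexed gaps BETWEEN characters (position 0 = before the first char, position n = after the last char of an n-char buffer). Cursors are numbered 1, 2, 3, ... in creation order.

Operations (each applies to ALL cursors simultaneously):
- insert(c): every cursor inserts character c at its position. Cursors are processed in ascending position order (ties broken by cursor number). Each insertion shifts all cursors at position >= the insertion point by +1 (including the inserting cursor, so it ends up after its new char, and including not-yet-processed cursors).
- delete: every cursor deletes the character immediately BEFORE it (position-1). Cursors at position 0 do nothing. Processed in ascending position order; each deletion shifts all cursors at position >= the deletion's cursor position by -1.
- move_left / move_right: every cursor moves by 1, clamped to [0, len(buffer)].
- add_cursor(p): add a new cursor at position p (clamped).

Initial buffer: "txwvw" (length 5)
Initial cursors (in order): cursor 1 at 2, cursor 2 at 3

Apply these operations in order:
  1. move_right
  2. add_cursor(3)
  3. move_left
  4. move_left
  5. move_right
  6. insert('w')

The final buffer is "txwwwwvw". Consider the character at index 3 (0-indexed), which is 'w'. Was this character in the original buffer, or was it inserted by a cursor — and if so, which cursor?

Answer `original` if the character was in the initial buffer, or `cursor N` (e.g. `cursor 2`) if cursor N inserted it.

Answer: cursor 3

Derivation:
After op 1 (move_right): buffer="txwvw" (len 5), cursors c1@3 c2@4, authorship .....
After op 2 (add_cursor(3)): buffer="txwvw" (len 5), cursors c1@3 c3@3 c2@4, authorship .....
After op 3 (move_left): buffer="txwvw" (len 5), cursors c1@2 c3@2 c2@3, authorship .....
After op 4 (move_left): buffer="txwvw" (len 5), cursors c1@1 c3@1 c2@2, authorship .....
After op 5 (move_right): buffer="txwvw" (len 5), cursors c1@2 c3@2 c2@3, authorship .....
After op 6 (insert('w')): buffer="txwwwwvw" (len 8), cursors c1@4 c3@4 c2@6, authorship ..13.2..
Authorship (.=original, N=cursor N): . . 1 3 . 2 . .
Index 3: author = 3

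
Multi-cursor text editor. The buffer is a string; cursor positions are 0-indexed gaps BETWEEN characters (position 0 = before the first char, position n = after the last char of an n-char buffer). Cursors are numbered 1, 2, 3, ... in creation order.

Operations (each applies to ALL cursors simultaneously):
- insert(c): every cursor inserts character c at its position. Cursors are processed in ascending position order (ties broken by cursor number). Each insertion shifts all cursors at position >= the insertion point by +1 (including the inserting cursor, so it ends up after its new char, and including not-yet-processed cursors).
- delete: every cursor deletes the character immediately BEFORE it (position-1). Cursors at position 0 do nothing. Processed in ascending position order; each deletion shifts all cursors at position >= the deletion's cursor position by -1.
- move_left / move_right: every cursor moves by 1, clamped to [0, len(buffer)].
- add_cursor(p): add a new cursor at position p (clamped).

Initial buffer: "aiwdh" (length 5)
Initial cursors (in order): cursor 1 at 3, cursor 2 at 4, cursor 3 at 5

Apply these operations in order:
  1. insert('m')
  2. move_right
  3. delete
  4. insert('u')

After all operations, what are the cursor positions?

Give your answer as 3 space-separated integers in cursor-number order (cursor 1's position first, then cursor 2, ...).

After op 1 (insert('m')): buffer="aiwmdmhm" (len 8), cursors c1@4 c2@6 c3@8, authorship ...1.2.3
After op 2 (move_right): buffer="aiwmdmhm" (len 8), cursors c1@5 c2@7 c3@8, authorship ...1.2.3
After op 3 (delete): buffer="aiwmm" (len 5), cursors c1@4 c2@5 c3@5, authorship ...12
After op 4 (insert('u')): buffer="aiwmumuu" (len 8), cursors c1@5 c2@8 c3@8, authorship ...11223

Answer: 5 8 8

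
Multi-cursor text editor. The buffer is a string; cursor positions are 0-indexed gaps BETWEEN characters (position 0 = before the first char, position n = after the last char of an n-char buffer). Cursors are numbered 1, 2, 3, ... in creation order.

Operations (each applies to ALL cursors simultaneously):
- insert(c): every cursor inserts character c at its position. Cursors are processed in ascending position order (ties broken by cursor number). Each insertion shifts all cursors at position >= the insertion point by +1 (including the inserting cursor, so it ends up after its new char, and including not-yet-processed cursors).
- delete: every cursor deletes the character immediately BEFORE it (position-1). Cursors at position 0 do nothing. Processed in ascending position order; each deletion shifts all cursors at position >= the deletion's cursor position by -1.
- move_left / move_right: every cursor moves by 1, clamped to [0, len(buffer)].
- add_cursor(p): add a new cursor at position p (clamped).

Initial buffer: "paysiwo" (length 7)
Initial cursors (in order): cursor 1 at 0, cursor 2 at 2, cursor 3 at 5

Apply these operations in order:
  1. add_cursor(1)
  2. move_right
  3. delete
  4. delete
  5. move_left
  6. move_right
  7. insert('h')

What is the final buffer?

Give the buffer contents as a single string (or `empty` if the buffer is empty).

Answer: shhhho

Derivation:
After op 1 (add_cursor(1)): buffer="paysiwo" (len 7), cursors c1@0 c4@1 c2@2 c3@5, authorship .......
After op 2 (move_right): buffer="paysiwo" (len 7), cursors c1@1 c4@2 c2@3 c3@6, authorship .......
After op 3 (delete): buffer="sio" (len 3), cursors c1@0 c2@0 c4@0 c3@2, authorship ...
After op 4 (delete): buffer="so" (len 2), cursors c1@0 c2@0 c4@0 c3@1, authorship ..
After op 5 (move_left): buffer="so" (len 2), cursors c1@0 c2@0 c3@0 c4@0, authorship ..
After op 6 (move_right): buffer="so" (len 2), cursors c1@1 c2@1 c3@1 c4@1, authorship ..
After op 7 (insert('h')): buffer="shhhho" (len 6), cursors c1@5 c2@5 c3@5 c4@5, authorship .1234.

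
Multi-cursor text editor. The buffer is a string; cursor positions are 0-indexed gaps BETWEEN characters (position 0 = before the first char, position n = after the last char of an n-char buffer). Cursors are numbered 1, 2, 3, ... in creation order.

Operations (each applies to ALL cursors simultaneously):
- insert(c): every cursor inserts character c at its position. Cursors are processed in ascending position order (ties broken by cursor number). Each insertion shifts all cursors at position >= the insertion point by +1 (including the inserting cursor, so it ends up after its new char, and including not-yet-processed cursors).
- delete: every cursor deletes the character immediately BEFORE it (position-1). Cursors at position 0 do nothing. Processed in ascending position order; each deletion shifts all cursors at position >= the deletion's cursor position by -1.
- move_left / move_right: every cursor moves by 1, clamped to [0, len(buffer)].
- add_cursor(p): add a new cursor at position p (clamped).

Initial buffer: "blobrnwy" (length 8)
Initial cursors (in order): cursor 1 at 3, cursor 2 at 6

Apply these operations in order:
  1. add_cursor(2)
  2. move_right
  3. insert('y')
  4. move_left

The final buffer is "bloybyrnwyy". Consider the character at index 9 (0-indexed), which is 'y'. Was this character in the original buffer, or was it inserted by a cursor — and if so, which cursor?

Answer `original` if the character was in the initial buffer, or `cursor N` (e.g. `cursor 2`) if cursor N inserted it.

Answer: cursor 2

Derivation:
After op 1 (add_cursor(2)): buffer="blobrnwy" (len 8), cursors c3@2 c1@3 c2@6, authorship ........
After op 2 (move_right): buffer="blobrnwy" (len 8), cursors c3@3 c1@4 c2@7, authorship ........
After op 3 (insert('y')): buffer="bloybyrnwyy" (len 11), cursors c3@4 c1@6 c2@10, authorship ...3.1...2.
After op 4 (move_left): buffer="bloybyrnwyy" (len 11), cursors c3@3 c1@5 c2@9, authorship ...3.1...2.
Authorship (.=original, N=cursor N): . . . 3 . 1 . . . 2 .
Index 9: author = 2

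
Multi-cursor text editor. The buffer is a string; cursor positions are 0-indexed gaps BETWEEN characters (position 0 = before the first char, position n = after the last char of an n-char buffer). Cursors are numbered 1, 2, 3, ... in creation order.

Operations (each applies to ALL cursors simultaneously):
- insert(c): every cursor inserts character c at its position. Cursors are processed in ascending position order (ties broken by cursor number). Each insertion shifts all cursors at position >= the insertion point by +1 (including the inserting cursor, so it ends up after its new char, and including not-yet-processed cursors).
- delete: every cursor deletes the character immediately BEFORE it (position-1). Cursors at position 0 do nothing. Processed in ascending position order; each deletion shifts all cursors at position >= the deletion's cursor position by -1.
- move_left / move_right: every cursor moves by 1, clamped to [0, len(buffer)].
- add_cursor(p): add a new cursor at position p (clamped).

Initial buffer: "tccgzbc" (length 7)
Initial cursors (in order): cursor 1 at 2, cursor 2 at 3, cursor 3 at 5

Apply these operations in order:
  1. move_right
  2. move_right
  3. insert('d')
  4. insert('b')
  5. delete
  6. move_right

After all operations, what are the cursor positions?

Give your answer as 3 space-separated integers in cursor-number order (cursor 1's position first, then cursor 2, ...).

Answer: 6 8 10

Derivation:
After op 1 (move_right): buffer="tccgzbc" (len 7), cursors c1@3 c2@4 c3@6, authorship .......
After op 2 (move_right): buffer="tccgzbc" (len 7), cursors c1@4 c2@5 c3@7, authorship .......
After op 3 (insert('d')): buffer="tccgdzdbcd" (len 10), cursors c1@5 c2@7 c3@10, authorship ....1.2..3
After op 4 (insert('b')): buffer="tccgdbzdbbcdb" (len 13), cursors c1@6 c2@9 c3@13, authorship ....11.22..33
After op 5 (delete): buffer="tccgdzdbcd" (len 10), cursors c1@5 c2@7 c3@10, authorship ....1.2..3
After op 6 (move_right): buffer="tccgdzdbcd" (len 10), cursors c1@6 c2@8 c3@10, authorship ....1.2..3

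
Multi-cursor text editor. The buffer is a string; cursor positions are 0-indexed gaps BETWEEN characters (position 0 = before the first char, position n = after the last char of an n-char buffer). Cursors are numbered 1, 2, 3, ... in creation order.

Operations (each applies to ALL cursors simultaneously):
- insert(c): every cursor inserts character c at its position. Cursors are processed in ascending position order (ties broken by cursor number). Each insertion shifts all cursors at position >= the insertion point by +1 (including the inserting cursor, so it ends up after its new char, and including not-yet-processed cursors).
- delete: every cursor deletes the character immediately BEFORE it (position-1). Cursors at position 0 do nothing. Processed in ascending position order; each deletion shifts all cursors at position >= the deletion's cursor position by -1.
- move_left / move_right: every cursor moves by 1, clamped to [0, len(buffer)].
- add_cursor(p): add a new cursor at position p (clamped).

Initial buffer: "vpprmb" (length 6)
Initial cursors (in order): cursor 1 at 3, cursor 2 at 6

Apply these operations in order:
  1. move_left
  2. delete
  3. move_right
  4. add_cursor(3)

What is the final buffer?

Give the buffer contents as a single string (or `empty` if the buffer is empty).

Answer: vprb

Derivation:
After op 1 (move_left): buffer="vpprmb" (len 6), cursors c1@2 c2@5, authorship ......
After op 2 (delete): buffer="vprb" (len 4), cursors c1@1 c2@3, authorship ....
After op 3 (move_right): buffer="vprb" (len 4), cursors c1@2 c2@4, authorship ....
After op 4 (add_cursor(3)): buffer="vprb" (len 4), cursors c1@2 c3@3 c2@4, authorship ....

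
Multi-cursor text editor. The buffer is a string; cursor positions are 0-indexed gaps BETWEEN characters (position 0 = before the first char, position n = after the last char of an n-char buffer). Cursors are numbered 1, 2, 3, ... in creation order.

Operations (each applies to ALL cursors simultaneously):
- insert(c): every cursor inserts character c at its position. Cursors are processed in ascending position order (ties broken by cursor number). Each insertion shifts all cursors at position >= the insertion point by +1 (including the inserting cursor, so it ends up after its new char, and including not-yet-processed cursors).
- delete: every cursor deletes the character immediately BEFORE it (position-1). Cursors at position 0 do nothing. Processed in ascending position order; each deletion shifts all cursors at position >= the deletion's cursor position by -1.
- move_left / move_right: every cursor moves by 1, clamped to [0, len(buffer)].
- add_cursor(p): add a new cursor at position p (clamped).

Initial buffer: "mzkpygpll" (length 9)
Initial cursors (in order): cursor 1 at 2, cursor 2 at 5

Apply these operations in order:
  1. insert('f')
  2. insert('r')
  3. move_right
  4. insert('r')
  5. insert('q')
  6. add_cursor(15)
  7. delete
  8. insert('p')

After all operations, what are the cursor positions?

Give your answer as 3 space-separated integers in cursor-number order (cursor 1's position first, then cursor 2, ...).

After op 1 (insert('f')): buffer="mzfkpyfgpll" (len 11), cursors c1@3 c2@7, authorship ..1...2....
After op 2 (insert('r')): buffer="mzfrkpyfrgpll" (len 13), cursors c1@4 c2@9, authorship ..11...22....
After op 3 (move_right): buffer="mzfrkpyfrgpll" (len 13), cursors c1@5 c2@10, authorship ..11...22....
After op 4 (insert('r')): buffer="mzfrkrpyfrgrpll" (len 15), cursors c1@6 c2@12, authorship ..11.1..22.2...
After op 5 (insert('q')): buffer="mzfrkrqpyfrgrqpll" (len 17), cursors c1@7 c2@14, authorship ..11.11..22.22...
After op 6 (add_cursor(15)): buffer="mzfrkrqpyfrgrqpll" (len 17), cursors c1@7 c2@14 c3@15, authorship ..11.11..22.22...
After op 7 (delete): buffer="mzfrkrpyfrgrll" (len 14), cursors c1@6 c2@12 c3@12, authorship ..11.1..22.2..
After op 8 (insert('p')): buffer="mzfrkrppyfrgrppll" (len 17), cursors c1@7 c2@15 c3@15, authorship ..11.11..22.223..

Answer: 7 15 15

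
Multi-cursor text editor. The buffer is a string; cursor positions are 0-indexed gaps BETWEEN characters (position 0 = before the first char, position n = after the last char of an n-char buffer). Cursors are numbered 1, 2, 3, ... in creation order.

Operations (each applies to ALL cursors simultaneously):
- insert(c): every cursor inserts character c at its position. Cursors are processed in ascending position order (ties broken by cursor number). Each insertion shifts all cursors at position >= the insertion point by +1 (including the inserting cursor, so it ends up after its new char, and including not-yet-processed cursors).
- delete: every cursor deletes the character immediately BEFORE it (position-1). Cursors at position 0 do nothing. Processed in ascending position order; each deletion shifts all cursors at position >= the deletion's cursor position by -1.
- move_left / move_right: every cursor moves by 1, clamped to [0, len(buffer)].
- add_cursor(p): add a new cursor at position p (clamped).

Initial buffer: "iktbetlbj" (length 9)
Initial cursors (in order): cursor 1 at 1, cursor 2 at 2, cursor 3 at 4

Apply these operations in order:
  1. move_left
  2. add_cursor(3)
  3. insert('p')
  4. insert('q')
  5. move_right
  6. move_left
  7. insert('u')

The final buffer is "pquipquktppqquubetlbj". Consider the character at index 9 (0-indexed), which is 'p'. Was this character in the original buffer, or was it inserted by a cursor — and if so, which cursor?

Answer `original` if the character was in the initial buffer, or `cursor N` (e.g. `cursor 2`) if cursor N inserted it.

Answer: cursor 3

Derivation:
After op 1 (move_left): buffer="iktbetlbj" (len 9), cursors c1@0 c2@1 c3@3, authorship .........
After op 2 (add_cursor(3)): buffer="iktbetlbj" (len 9), cursors c1@0 c2@1 c3@3 c4@3, authorship .........
After op 3 (insert('p')): buffer="pipktppbetlbj" (len 13), cursors c1@1 c2@3 c3@7 c4@7, authorship 1.2..34......
After op 4 (insert('q')): buffer="pqipqktppqqbetlbj" (len 17), cursors c1@2 c2@5 c3@11 c4@11, authorship 11.22..3434......
After op 5 (move_right): buffer="pqipqktppqqbetlbj" (len 17), cursors c1@3 c2@6 c3@12 c4@12, authorship 11.22..3434......
After op 6 (move_left): buffer="pqipqktppqqbetlbj" (len 17), cursors c1@2 c2@5 c3@11 c4@11, authorship 11.22..3434......
After op 7 (insert('u')): buffer="pquipquktppqquubetlbj" (len 21), cursors c1@3 c2@7 c3@15 c4@15, authorship 111.222..343434......
Authorship (.=original, N=cursor N): 1 1 1 . 2 2 2 . . 3 4 3 4 3 4 . . . . . .
Index 9: author = 3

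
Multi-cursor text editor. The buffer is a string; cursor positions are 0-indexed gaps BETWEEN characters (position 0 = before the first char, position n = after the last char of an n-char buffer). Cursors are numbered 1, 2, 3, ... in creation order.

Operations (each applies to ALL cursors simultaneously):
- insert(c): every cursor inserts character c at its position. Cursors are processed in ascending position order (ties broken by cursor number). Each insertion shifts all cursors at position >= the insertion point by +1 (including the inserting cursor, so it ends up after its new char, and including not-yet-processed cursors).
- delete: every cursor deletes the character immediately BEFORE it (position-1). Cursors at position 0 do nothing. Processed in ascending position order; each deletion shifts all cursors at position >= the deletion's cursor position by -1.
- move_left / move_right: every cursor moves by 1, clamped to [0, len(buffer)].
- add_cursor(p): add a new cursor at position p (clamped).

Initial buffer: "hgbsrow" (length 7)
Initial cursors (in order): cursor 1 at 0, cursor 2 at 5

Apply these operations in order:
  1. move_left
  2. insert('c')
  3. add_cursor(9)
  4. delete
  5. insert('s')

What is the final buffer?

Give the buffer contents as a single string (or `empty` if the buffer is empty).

Answer: shgbssros

Derivation:
After op 1 (move_left): buffer="hgbsrow" (len 7), cursors c1@0 c2@4, authorship .......
After op 2 (insert('c')): buffer="chgbscrow" (len 9), cursors c1@1 c2@6, authorship 1....2...
After op 3 (add_cursor(9)): buffer="chgbscrow" (len 9), cursors c1@1 c2@6 c3@9, authorship 1....2...
After op 4 (delete): buffer="hgbsro" (len 6), cursors c1@0 c2@4 c3@6, authorship ......
After op 5 (insert('s')): buffer="shgbssros" (len 9), cursors c1@1 c2@6 c3@9, authorship 1....2..3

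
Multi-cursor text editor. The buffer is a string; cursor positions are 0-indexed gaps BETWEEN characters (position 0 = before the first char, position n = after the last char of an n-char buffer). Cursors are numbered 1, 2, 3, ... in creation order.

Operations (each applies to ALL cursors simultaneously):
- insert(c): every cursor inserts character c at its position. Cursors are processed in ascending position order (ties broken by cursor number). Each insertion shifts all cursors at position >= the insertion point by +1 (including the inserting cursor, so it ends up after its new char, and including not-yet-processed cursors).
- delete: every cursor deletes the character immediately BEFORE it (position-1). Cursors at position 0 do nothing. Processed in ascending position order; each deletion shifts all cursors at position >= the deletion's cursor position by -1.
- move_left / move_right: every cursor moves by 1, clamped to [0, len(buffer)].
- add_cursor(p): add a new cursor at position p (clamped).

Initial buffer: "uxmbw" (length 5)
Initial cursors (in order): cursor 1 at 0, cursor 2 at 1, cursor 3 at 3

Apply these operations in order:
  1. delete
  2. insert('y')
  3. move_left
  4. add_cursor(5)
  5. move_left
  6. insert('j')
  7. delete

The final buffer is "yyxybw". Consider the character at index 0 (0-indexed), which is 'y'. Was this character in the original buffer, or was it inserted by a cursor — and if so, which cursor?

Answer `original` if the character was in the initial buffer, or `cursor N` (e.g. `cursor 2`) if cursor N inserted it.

After op 1 (delete): buffer="xbw" (len 3), cursors c1@0 c2@0 c3@1, authorship ...
After op 2 (insert('y')): buffer="yyxybw" (len 6), cursors c1@2 c2@2 c3@4, authorship 12.3..
After op 3 (move_left): buffer="yyxybw" (len 6), cursors c1@1 c2@1 c3@3, authorship 12.3..
After op 4 (add_cursor(5)): buffer="yyxybw" (len 6), cursors c1@1 c2@1 c3@3 c4@5, authorship 12.3..
After op 5 (move_left): buffer="yyxybw" (len 6), cursors c1@0 c2@0 c3@2 c4@4, authorship 12.3..
After op 6 (insert('j')): buffer="jjyyjxyjbw" (len 10), cursors c1@2 c2@2 c3@5 c4@8, authorship 12123.34..
After op 7 (delete): buffer="yyxybw" (len 6), cursors c1@0 c2@0 c3@2 c4@4, authorship 12.3..
Authorship (.=original, N=cursor N): 1 2 . 3 . .
Index 0: author = 1

Answer: cursor 1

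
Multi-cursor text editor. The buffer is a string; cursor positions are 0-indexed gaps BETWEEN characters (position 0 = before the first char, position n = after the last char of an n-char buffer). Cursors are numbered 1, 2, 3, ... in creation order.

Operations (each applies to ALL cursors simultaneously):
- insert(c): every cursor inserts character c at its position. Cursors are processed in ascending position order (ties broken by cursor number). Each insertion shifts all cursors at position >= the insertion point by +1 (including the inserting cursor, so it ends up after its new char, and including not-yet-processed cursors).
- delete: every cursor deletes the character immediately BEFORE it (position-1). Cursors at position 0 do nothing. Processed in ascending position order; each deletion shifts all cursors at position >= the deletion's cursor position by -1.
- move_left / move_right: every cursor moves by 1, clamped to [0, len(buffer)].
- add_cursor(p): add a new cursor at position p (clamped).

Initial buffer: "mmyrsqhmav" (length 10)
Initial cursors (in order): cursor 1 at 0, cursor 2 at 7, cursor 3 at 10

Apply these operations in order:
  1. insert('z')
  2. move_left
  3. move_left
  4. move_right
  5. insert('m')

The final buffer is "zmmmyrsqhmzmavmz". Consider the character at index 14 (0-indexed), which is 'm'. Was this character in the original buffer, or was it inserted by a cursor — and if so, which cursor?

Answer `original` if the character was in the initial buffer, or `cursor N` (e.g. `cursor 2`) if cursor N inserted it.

After op 1 (insert('z')): buffer="zmmyrsqhzmavz" (len 13), cursors c1@1 c2@9 c3@13, authorship 1.......2...3
After op 2 (move_left): buffer="zmmyrsqhzmavz" (len 13), cursors c1@0 c2@8 c3@12, authorship 1.......2...3
After op 3 (move_left): buffer="zmmyrsqhzmavz" (len 13), cursors c1@0 c2@7 c3@11, authorship 1.......2...3
After op 4 (move_right): buffer="zmmyrsqhzmavz" (len 13), cursors c1@1 c2@8 c3@12, authorship 1.......2...3
After op 5 (insert('m')): buffer="zmmmyrsqhmzmavmz" (len 16), cursors c1@2 c2@10 c3@15, authorship 11.......22...33
Authorship (.=original, N=cursor N): 1 1 . . . . . . . 2 2 . . . 3 3
Index 14: author = 3

Answer: cursor 3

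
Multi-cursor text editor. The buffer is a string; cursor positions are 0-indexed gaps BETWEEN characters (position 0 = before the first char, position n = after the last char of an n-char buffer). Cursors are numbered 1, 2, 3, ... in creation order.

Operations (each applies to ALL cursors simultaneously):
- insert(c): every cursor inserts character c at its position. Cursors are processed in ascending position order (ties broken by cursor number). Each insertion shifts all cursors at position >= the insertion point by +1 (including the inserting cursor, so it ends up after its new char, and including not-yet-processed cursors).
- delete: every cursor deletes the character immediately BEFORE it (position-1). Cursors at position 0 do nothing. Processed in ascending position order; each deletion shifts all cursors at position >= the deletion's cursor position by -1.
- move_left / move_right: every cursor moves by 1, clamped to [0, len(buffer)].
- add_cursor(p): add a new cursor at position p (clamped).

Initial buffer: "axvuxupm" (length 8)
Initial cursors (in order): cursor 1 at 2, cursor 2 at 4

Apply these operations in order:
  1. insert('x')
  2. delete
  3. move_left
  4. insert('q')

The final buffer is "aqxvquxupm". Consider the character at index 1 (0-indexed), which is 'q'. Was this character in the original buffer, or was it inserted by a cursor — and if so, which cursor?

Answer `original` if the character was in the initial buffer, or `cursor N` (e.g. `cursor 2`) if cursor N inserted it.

After op 1 (insert('x')): buffer="axxvuxxupm" (len 10), cursors c1@3 c2@6, authorship ..1..2....
After op 2 (delete): buffer="axvuxupm" (len 8), cursors c1@2 c2@4, authorship ........
After op 3 (move_left): buffer="axvuxupm" (len 8), cursors c1@1 c2@3, authorship ........
After op 4 (insert('q')): buffer="aqxvquxupm" (len 10), cursors c1@2 c2@5, authorship .1..2.....
Authorship (.=original, N=cursor N): . 1 . . 2 . . . . .
Index 1: author = 1

Answer: cursor 1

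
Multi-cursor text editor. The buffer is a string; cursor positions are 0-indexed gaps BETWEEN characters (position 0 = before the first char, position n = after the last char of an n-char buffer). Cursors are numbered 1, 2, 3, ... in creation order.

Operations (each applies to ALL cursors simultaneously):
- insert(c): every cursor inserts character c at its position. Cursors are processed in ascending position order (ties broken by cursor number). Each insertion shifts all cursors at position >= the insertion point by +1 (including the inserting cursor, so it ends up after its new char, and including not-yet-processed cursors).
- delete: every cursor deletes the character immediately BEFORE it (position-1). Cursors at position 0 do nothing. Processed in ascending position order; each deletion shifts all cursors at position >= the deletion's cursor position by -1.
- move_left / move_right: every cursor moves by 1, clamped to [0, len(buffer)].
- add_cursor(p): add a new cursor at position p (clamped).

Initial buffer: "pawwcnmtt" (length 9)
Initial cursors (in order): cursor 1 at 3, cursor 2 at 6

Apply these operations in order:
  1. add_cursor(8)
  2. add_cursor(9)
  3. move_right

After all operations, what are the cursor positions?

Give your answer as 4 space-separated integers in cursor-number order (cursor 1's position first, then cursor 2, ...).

Answer: 4 7 9 9

Derivation:
After op 1 (add_cursor(8)): buffer="pawwcnmtt" (len 9), cursors c1@3 c2@6 c3@8, authorship .........
After op 2 (add_cursor(9)): buffer="pawwcnmtt" (len 9), cursors c1@3 c2@6 c3@8 c4@9, authorship .........
After op 3 (move_right): buffer="pawwcnmtt" (len 9), cursors c1@4 c2@7 c3@9 c4@9, authorship .........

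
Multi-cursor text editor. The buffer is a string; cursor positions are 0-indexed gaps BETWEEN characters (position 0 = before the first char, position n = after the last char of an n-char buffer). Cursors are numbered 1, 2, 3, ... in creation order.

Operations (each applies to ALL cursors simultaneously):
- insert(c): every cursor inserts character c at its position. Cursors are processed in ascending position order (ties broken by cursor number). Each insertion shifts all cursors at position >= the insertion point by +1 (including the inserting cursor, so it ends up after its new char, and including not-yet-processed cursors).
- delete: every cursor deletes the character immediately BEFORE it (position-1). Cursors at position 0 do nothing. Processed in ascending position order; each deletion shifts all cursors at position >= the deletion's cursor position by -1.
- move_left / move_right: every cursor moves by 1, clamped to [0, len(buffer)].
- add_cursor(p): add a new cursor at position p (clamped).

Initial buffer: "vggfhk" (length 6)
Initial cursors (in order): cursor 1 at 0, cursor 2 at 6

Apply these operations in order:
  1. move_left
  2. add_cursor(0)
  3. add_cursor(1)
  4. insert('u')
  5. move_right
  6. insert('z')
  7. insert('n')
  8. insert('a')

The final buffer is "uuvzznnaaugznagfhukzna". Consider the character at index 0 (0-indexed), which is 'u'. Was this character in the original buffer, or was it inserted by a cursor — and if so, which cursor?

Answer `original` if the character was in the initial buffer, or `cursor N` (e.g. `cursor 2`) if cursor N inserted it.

Answer: cursor 1

Derivation:
After op 1 (move_left): buffer="vggfhk" (len 6), cursors c1@0 c2@5, authorship ......
After op 2 (add_cursor(0)): buffer="vggfhk" (len 6), cursors c1@0 c3@0 c2@5, authorship ......
After op 3 (add_cursor(1)): buffer="vggfhk" (len 6), cursors c1@0 c3@0 c4@1 c2@5, authorship ......
After op 4 (insert('u')): buffer="uuvuggfhuk" (len 10), cursors c1@2 c3@2 c4@4 c2@9, authorship 13.4....2.
After op 5 (move_right): buffer="uuvuggfhuk" (len 10), cursors c1@3 c3@3 c4@5 c2@10, authorship 13.4....2.
After op 6 (insert('z')): buffer="uuvzzugzgfhukz" (len 14), cursors c1@5 c3@5 c4@8 c2@14, authorship 13.134.4...2.2
After op 7 (insert('n')): buffer="uuvzznnugzngfhukzn" (len 18), cursors c1@7 c3@7 c4@11 c2@18, authorship 13.13134.44...2.22
After op 8 (insert('a')): buffer="uuvzznnaaugznagfhukzna" (len 22), cursors c1@9 c3@9 c4@14 c2@22, authorship 13.1313134.444...2.222
Authorship (.=original, N=cursor N): 1 3 . 1 3 1 3 1 3 4 . 4 4 4 . . . 2 . 2 2 2
Index 0: author = 1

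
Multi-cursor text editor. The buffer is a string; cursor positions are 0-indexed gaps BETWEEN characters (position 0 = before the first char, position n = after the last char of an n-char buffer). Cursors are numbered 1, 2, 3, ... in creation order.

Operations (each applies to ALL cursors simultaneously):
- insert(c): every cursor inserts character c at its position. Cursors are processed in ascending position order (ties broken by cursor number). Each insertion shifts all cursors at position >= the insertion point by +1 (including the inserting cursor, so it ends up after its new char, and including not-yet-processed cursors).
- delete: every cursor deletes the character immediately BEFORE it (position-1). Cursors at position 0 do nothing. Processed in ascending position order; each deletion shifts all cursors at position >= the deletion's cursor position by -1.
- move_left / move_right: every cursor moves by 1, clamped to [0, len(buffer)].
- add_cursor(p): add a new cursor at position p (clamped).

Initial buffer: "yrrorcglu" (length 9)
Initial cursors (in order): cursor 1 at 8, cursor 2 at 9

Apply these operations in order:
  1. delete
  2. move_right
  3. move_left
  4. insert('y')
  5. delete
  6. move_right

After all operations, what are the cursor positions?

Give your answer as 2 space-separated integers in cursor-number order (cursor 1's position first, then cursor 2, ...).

After op 1 (delete): buffer="yrrorcg" (len 7), cursors c1@7 c2@7, authorship .......
After op 2 (move_right): buffer="yrrorcg" (len 7), cursors c1@7 c2@7, authorship .......
After op 3 (move_left): buffer="yrrorcg" (len 7), cursors c1@6 c2@6, authorship .......
After op 4 (insert('y')): buffer="yrrorcyyg" (len 9), cursors c1@8 c2@8, authorship ......12.
After op 5 (delete): buffer="yrrorcg" (len 7), cursors c1@6 c2@6, authorship .......
After op 6 (move_right): buffer="yrrorcg" (len 7), cursors c1@7 c2@7, authorship .......

Answer: 7 7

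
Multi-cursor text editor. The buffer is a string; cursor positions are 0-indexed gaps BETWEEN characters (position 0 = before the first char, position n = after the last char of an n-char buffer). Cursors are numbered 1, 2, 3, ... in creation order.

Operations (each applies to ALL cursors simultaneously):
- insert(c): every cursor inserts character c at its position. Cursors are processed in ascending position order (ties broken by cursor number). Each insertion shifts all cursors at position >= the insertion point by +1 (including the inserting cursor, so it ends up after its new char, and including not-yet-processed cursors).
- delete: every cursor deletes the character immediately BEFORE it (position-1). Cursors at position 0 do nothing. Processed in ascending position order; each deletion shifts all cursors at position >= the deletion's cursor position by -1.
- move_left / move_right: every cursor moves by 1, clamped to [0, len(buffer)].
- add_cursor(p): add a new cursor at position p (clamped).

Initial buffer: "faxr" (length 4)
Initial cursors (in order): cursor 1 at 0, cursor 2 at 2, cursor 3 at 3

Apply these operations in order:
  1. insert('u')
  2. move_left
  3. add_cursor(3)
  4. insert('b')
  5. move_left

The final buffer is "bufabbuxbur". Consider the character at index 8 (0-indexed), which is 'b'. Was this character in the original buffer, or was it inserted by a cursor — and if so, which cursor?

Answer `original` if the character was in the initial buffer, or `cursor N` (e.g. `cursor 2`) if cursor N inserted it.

After op 1 (insert('u')): buffer="ufauxur" (len 7), cursors c1@1 c2@4 c3@6, authorship 1..2.3.
After op 2 (move_left): buffer="ufauxur" (len 7), cursors c1@0 c2@3 c3@5, authorship 1..2.3.
After op 3 (add_cursor(3)): buffer="ufauxur" (len 7), cursors c1@0 c2@3 c4@3 c3@5, authorship 1..2.3.
After op 4 (insert('b')): buffer="bufabbuxbur" (len 11), cursors c1@1 c2@6 c4@6 c3@9, authorship 11..242.33.
After op 5 (move_left): buffer="bufabbuxbur" (len 11), cursors c1@0 c2@5 c4@5 c3@8, authorship 11..242.33.
Authorship (.=original, N=cursor N): 1 1 . . 2 4 2 . 3 3 .
Index 8: author = 3

Answer: cursor 3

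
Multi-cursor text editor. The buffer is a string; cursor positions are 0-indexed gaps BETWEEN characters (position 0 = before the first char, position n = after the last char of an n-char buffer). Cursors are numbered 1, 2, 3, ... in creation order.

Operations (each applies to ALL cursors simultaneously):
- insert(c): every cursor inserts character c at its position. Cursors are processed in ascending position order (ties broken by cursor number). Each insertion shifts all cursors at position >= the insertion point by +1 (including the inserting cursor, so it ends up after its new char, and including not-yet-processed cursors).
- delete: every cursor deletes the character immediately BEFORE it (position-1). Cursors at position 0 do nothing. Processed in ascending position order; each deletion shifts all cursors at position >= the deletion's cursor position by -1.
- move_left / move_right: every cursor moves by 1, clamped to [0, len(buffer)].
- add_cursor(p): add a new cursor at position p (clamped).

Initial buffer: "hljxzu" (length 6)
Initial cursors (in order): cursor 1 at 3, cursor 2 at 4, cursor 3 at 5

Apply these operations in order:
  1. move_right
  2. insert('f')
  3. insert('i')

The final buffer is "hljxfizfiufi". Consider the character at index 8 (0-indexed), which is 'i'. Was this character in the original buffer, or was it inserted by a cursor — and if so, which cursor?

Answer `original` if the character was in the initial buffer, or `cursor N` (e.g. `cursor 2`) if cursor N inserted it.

After op 1 (move_right): buffer="hljxzu" (len 6), cursors c1@4 c2@5 c3@6, authorship ......
After op 2 (insert('f')): buffer="hljxfzfuf" (len 9), cursors c1@5 c2@7 c3@9, authorship ....1.2.3
After op 3 (insert('i')): buffer="hljxfizfiufi" (len 12), cursors c1@6 c2@9 c3@12, authorship ....11.22.33
Authorship (.=original, N=cursor N): . . . . 1 1 . 2 2 . 3 3
Index 8: author = 2

Answer: cursor 2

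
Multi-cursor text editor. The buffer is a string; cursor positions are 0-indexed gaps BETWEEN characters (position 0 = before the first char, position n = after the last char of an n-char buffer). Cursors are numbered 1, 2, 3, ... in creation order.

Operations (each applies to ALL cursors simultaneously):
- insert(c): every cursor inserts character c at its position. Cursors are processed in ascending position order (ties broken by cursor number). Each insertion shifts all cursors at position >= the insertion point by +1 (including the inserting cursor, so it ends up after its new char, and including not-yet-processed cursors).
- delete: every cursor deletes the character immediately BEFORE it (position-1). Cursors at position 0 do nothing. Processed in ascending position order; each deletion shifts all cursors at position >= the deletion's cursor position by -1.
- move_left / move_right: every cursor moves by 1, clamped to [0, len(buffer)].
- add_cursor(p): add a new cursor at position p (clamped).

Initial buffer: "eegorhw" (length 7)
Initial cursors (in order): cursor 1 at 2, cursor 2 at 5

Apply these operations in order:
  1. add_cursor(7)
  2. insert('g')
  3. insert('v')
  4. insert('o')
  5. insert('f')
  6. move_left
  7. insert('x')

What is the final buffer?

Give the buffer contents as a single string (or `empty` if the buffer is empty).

After op 1 (add_cursor(7)): buffer="eegorhw" (len 7), cursors c1@2 c2@5 c3@7, authorship .......
After op 2 (insert('g')): buffer="eeggorghwg" (len 10), cursors c1@3 c2@7 c3@10, authorship ..1...2..3
After op 3 (insert('v')): buffer="eegvgorgvhwgv" (len 13), cursors c1@4 c2@9 c3@13, authorship ..11...22..33
After op 4 (insert('o')): buffer="eegvogorgvohwgvo" (len 16), cursors c1@5 c2@11 c3@16, authorship ..111...222..333
After op 5 (insert('f')): buffer="eegvofgorgvofhwgvof" (len 19), cursors c1@6 c2@13 c3@19, authorship ..1111...2222..3333
After op 6 (move_left): buffer="eegvofgorgvofhwgvof" (len 19), cursors c1@5 c2@12 c3@18, authorship ..1111...2222..3333
After op 7 (insert('x')): buffer="eegvoxfgorgvoxfhwgvoxf" (len 22), cursors c1@6 c2@14 c3@21, authorship ..11111...22222..33333

Answer: eegvoxfgorgvoxfhwgvoxf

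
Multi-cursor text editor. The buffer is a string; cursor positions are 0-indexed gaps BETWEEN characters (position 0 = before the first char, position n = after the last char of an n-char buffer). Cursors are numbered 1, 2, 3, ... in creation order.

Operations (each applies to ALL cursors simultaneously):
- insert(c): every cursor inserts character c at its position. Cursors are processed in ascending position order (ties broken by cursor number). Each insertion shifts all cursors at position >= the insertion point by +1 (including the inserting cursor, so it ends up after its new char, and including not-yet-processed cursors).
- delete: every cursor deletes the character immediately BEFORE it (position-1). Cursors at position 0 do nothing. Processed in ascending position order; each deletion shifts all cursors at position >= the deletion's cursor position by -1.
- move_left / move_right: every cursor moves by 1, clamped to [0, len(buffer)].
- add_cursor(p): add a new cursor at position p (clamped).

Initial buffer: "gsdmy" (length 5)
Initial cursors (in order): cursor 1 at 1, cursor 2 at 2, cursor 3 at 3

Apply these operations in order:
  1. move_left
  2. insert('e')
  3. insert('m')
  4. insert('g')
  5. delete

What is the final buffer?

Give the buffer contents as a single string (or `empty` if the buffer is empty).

After op 1 (move_left): buffer="gsdmy" (len 5), cursors c1@0 c2@1 c3@2, authorship .....
After op 2 (insert('e')): buffer="egesedmy" (len 8), cursors c1@1 c2@3 c3@5, authorship 1.2.3...
After op 3 (insert('m')): buffer="emgemsemdmy" (len 11), cursors c1@2 c2@5 c3@8, authorship 11.22.33...
After op 4 (insert('g')): buffer="emggemgsemgdmy" (len 14), cursors c1@3 c2@7 c3@11, authorship 111.222.333...
After op 5 (delete): buffer="emgemsemdmy" (len 11), cursors c1@2 c2@5 c3@8, authorship 11.22.33...

Answer: emgemsemdmy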